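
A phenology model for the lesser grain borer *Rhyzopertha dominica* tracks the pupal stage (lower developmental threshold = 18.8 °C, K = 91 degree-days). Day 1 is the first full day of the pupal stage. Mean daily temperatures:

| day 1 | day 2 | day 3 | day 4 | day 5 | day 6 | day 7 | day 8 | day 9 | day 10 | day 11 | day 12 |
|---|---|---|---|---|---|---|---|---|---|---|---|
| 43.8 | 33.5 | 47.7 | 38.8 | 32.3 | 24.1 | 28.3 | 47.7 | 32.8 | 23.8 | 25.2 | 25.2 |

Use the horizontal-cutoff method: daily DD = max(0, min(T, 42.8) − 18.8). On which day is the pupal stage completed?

day 5

Daily DD above 18.8 °C (capped at 24.0): 24.0, 14.7, 24.0, 20.0, 13.5, 5.3, 9.5, 24.0, 14.0, 5.0, 6.4, 6.4.
Cumulative: 24.0, 38.7, 62.7, 82.7, 96.2, 101.5, 111.0, 135.0, 149.0, 154.0, 160.4, 166.8.
The total first reaches 91 DD on day 5.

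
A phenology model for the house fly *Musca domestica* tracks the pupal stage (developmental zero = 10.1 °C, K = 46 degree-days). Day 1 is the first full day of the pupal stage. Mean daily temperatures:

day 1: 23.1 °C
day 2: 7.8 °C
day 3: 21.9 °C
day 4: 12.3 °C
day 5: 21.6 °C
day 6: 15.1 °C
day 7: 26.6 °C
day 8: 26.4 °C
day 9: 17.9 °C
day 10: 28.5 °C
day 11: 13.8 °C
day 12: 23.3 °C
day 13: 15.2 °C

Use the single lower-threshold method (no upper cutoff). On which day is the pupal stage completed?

Daily DD above 10.1 °C: 13.0, 0.0, 11.8, 2.2, 11.5, 5.0, 16.5, 16.3, 7.8, 18.4, 3.7, 13.2, 5.1.
Cumulative: 13.0, 13.0, 24.8, 27.0, 38.5, 43.5, 60.0, 76.3, 84.1, 102.5, 106.2, 119.4, 124.5.
The total first reaches 46 DD on day 7.

day 7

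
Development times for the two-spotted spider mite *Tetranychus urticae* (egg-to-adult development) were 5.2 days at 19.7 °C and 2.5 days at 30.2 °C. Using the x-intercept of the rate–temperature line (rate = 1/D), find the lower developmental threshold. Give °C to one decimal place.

Under the model K = D·(T − T_b), so D₁·(T₁ − T_b) = D₂·(T₂ − T_b).
5.2·(19.7 − T_b) = 2.5·(30.2 − T_b)
T_b = (5.2·19.7 − 2.5·30.2) / (5.2 − 2.5) = 26.94 / 2.7 = 9.978 °C ≈ 10.0 °C.

10.0 °C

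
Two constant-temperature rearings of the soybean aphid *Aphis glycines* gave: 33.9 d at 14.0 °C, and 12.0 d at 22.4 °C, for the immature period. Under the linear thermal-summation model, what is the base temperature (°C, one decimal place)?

Equal thermal constants: D₁(T₁ − T_b) = D₂(T₂ − T_b).
33.9·(14.0 − T_b) = 12.0·(22.4 − T_b)
T_b = (33.9·14.0 − 12.0·22.4) / (33.9 − 12.0) = 205.80 / 21.9 = 9.397 °C ≈ 9.4 °C.

9.4 °C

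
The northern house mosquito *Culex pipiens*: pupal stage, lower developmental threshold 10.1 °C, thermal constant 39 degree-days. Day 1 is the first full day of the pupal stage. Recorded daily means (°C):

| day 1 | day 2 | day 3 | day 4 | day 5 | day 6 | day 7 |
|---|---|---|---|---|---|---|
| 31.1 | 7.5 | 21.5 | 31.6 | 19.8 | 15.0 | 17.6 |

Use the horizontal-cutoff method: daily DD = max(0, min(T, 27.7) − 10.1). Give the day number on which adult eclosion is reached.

Daily DD above 10.1 °C (capped at 17.6): 17.6, 0.0, 11.4, 17.6, 9.7, 4.9, 7.5.
Cumulative: 17.6, 17.6, 29.0, 46.6, 56.3, 61.2, 68.7.
The total first reaches 39 DD on day 4.

day 4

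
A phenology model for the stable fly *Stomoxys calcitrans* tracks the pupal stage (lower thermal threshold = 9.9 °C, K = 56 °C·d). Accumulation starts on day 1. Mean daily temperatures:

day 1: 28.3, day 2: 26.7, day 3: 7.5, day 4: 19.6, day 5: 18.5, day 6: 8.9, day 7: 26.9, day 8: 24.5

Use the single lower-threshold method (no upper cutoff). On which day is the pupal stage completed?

Daily DD above 9.9 °C: 18.4, 16.8, 0.0, 9.7, 8.6, 0.0, 17.0, 14.6.
Cumulative: 18.4, 35.2, 35.2, 44.9, 53.5, 53.5, 70.5, 85.1.
The total first reaches 56 DD on day 7.

day 7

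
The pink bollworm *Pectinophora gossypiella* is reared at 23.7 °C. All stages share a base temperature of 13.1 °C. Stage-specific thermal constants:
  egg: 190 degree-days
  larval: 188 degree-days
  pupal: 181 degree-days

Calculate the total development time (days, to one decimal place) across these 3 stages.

Daily accumulation at 23.7 °C = 23.7 − 13.1 = 10.6 DD/day.
Total K = 190 + 188 + 181 = 559 DD.
Total duration = 559 / 10.6 = 52.736 ≈ 52.7 days.

52.7 days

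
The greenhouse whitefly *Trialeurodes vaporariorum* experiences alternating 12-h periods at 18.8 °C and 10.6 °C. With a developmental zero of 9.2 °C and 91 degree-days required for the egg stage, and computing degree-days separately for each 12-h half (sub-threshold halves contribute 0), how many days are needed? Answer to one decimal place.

16.5 days

Day half: max(0, 18.8 − 9.2) × 0.5 = 9.6 × 0.5 = 4.80 DD.
Night half: max(0, 10.6 − 9.2) × 0.5 = 1.4 × 0.5 = 0.70 DD.
Per 24 h: 5.50 DD/day.
Duration = 91 / 5.50 = 16.545 ≈ 16.5 days.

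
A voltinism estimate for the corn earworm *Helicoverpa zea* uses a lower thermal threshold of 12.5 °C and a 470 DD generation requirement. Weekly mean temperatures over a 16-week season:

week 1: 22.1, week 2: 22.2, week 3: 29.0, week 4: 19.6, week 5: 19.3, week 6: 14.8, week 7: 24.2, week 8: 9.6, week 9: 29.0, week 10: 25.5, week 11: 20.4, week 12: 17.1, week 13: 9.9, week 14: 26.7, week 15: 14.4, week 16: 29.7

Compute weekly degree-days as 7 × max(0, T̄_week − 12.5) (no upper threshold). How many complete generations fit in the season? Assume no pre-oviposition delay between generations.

Weekly DD (7 × max(0, T̄ − 12.5)): 67.2, 67.9, 115.5, 49.7, 47.6, 16.1, 81.9, 0.0, 115.5, 91.0, 55.3, 32.2, 0.0, 99.4, 13.3, 120.4.
Season total = 973.0 DD.
Complete generations = ⌊973.0 / 470⌋ = 2.

2 generations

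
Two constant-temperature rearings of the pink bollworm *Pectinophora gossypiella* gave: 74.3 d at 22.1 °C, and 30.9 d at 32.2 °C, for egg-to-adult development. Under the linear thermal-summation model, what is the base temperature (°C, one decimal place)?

14.9 °C

Equal thermal constants: D₁(T₁ − T_b) = D₂(T₂ − T_b).
74.3·(22.1 − T_b) = 30.9·(32.2 − T_b)
T_b = (74.3·22.1 − 30.9·32.2) / (74.3 − 30.9) = 647.05 / 43.4 = 14.909 °C ≈ 14.9 °C.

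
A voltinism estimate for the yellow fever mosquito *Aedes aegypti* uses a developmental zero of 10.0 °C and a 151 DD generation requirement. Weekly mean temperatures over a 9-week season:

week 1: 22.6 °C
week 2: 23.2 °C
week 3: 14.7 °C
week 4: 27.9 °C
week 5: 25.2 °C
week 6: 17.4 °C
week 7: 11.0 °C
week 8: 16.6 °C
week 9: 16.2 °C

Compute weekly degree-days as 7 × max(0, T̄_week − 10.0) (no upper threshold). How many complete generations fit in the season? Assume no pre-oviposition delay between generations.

Weekly DD (7 × max(0, T̄ − 10.0)): 88.2, 92.4, 32.9, 125.3, 106.4, 51.8, 7.0, 46.2, 43.4.
Season total = 593.6 DD.
Complete generations = ⌊593.6 / 151⌋ = 3.

3 generations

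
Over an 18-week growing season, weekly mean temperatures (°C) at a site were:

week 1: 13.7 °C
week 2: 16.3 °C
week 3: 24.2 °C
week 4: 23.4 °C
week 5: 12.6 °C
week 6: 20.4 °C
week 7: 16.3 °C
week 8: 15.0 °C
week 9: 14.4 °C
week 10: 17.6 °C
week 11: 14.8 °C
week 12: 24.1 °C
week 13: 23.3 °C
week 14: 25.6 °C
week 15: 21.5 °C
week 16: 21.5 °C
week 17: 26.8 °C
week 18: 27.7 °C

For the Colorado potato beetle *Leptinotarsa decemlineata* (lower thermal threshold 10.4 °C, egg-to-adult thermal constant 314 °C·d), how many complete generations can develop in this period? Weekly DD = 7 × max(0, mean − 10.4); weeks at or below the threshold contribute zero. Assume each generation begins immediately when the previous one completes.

3 generations

Weekly DD (7 × max(0, T̄ − 10.4)): 23.1, 41.3, 96.6, 91.0, 15.4, 70.0, 41.3, 32.2, 28.0, 50.4, 30.8, 95.9, 90.3, 106.4, 77.7, 77.7, 114.8, 121.1.
Season total = 1204.0 DD.
Complete generations = ⌊1204.0 / 314⌋ = 3.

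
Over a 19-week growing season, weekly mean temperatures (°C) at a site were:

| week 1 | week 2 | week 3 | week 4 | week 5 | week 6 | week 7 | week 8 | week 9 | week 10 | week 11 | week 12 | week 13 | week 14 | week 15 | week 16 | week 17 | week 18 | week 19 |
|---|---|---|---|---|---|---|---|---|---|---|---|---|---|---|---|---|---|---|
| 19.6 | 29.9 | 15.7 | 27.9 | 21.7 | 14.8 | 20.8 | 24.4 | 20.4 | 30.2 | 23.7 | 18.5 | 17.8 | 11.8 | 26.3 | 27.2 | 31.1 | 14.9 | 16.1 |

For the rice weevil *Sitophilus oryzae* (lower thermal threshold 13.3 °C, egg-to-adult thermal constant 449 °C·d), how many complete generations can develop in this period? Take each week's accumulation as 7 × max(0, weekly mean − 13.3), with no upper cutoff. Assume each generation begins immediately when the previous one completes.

2 generations

Weekly DD (7 × max(0, T̄ − 13.3)): 44.1, 116.2, 16.8, 102.2, 58.8, 10.5, 52.5, 77.7, 49.7, 118.3, 72.8, 36.4, 31.5, 0.0, 91.0, 97.3, 124.6, 11.2, 19.6.
Season total = 1131.2 DD.
Complete generations = ⌊1131.2 / 449⌋ = 2.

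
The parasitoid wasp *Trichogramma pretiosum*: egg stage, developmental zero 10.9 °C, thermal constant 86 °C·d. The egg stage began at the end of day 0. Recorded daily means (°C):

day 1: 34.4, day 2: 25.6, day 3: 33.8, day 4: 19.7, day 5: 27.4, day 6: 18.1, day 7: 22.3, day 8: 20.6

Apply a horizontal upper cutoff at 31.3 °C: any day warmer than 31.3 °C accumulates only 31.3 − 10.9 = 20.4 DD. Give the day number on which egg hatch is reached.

Daily DD above 10.9 °C (capped at 20.4): 20.4, 14.7, 20.4, 8.8, 16.5, 7.2, 11.4, 9.7.
Cumulative: 20.4, 35.1, 55.5, 64.3, 80.8, 88.0, 99.4, 109.1.
The total first reaches 86 DD on day 6.

day 6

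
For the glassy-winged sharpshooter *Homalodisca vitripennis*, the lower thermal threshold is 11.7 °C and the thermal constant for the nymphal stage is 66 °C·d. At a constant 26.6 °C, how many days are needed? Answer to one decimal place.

Daily accumulation = 26.6 − 11.7 = 14.9 DD/day.
Duration = 66 / 14.9 = 4.430 ≈ 4.4 days.

4.4 days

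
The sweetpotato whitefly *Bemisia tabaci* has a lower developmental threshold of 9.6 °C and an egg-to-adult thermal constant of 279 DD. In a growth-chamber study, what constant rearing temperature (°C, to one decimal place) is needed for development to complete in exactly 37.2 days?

17.1 °C

Required daily accumulation = 279 / 37.2 = 7.500 DD/day.
T = T_base + 7.500 = 9.6 + 7.500 = 17.100 ≈ 17.1 °C.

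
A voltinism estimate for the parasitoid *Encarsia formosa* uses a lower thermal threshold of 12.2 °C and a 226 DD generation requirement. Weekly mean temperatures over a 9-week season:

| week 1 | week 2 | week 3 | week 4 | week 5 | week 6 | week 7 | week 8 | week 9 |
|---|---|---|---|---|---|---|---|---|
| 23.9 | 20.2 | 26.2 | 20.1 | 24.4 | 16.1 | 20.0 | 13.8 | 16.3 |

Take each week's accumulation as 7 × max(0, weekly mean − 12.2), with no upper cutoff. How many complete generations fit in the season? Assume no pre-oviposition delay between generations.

Weekly DD (7 × max(0, T̄ − 12.2)): 81.9, 56.0, 98.0, 55.3, 85.4, 27.3, 54.6, 11.2, 28.7.
Season total = 498.4 DD.
Complete generations = ⌊498.4 / 226⌋ = 2.

2 generations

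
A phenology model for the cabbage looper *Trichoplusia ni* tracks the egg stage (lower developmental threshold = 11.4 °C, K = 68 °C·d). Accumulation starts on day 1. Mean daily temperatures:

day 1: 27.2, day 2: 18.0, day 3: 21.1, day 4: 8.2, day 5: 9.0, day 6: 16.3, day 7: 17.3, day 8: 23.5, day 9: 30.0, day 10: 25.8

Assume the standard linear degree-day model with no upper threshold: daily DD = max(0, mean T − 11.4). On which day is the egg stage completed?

day 9

Daily DD above 11.4 °C: 15.8, 6.6, 9.7, 0.0, 0.0, 4.9, 5.9, 12.1, 18.6, 14.4.
Cumulative: 15.8, 22.4, 32.1, 32.1, 32.1, 37.0, 42.9, 55.0, 73.6, 88.0.
The total first reaches 68 DD on day 9.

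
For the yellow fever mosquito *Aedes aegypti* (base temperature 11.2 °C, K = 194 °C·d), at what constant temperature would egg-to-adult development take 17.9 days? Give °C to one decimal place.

22.0 °C

Required daily accumulation = 194 / 17.9 = 10.838 DD/day.
T = T_base + 10.838 = 11.2 + 10.838 = 22.038 ≈ 22.0 °C.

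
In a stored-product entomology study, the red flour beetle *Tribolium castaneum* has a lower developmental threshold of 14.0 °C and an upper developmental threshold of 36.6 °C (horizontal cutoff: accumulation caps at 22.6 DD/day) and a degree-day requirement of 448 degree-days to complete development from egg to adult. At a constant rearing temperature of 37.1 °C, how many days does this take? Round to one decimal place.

19.8 days

Temperature 37.1 °C exceeds the upper threshold, so daily accumulation caps at 36.6 − 14.0 = 22.6 DD/day.
Duration = 448 / 22.6 = 19.823 ≈ 19.8 days.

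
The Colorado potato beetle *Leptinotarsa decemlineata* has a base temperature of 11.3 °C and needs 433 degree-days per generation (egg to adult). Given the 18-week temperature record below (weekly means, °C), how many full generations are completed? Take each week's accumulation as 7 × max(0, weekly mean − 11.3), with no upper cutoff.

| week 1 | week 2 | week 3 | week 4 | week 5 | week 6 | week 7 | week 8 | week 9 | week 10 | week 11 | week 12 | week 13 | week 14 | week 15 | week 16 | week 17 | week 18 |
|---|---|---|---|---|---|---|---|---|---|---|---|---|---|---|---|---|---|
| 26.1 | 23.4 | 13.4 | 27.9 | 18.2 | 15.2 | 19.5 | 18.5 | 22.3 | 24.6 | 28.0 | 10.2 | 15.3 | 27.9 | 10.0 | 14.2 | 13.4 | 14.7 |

Weekly DD (7 × max(0, T̄ − 11.3)): 103.6, 84.7, 14.7, 116.2, 48.3, 27.3, 57.4, 50.4, 77.0, 93.1, 116.9, 0.0, 28.0, 116.2, 0.0, 20.3, 14.7, 23.8.
Season total = 992.6 DD.
Complete generations = ⌊992.6 / 433⌋ = 2.

2 generations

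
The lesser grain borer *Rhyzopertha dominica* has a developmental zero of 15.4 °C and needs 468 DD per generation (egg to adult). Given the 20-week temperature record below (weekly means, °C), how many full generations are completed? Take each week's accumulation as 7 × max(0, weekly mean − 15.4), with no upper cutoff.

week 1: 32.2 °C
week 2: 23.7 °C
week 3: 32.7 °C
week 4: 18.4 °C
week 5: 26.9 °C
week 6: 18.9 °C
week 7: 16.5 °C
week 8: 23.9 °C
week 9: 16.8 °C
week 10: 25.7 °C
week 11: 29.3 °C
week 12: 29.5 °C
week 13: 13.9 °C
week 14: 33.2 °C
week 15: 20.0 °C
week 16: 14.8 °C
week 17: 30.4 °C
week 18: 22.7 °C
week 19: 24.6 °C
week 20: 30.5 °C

Weekly DD (7 × max(0, T̄ − 15.4)): 117.6, 58.1, 121.1, 21.0, 80.5, 24.5, 7.7, 59.5, 9.8, 72.1, 97.3, 98.7, 0.0, 124.6, 32.2, 0.0, 105.0, 51.1, 64.4, 105.7.
Season total = 1250.9 DD.
Complete generations = ⌊1250.9 / 468⌋ = 2.

2 generations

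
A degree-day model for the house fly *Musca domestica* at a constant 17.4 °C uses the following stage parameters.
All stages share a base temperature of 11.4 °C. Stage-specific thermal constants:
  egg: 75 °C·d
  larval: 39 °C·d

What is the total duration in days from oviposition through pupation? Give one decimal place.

Daily accumulation at 17.4 °C = 17.4 − 11.4 = 6.0 DD/day.
Total K = 75 + 39 = 114 DD.
Total duration = 114 / 6.0 = 19.000 ≈ 19.0 days.

19.0 days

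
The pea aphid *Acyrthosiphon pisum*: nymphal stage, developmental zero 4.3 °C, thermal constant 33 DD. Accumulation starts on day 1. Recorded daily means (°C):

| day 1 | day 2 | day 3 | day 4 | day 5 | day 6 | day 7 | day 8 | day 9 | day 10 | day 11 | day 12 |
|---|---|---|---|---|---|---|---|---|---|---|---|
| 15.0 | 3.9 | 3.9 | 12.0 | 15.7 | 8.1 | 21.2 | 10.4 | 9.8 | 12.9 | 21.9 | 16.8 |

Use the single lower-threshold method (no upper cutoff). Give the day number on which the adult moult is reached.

day 6

Daily DD above 4.3 °C: 10.7, 0.0, 0.0, 7.7, 11.4, 3.8, 16.9, 6.1, 5.5, 8.6, 17.6, 12.5.
Cumulative: 10.7, 10.7, 10.7, 18.4, 29.8, 33.6, 50.5, 56.6, 62.1, 70.7, 88.3, 100.8.
The total first reaches 33 DD on day 6.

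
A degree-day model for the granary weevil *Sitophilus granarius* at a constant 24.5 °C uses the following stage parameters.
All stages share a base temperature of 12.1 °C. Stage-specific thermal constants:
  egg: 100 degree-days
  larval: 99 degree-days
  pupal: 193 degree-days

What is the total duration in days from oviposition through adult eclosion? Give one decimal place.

Daily accumulation at 24.5 °C = 24.5 − 12.1 = 12.4 DD/day.
Total K = 100 + 99 + 193 = 392 DD.
Total duration = 392 / 12.4 = 31.613 ≈ 31.6 days.

31.6 days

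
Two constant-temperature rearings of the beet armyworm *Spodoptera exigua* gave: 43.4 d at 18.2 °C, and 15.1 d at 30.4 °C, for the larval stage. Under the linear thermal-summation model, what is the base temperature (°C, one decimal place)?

Under the model K = D·(T − T_b), so D₁·(T₁ − T_b) = D₂·(T₂ − T_b).
43.4·(18.2 − T_b) = 15.1·(30.4 − T_b)
T_b = (43.4·18.2 − 15.1·30.4) / (43.4 − 15.1) = 330.84 / 28.3 = 11.690 °C ≈ 11.7 °C.

11.7 °C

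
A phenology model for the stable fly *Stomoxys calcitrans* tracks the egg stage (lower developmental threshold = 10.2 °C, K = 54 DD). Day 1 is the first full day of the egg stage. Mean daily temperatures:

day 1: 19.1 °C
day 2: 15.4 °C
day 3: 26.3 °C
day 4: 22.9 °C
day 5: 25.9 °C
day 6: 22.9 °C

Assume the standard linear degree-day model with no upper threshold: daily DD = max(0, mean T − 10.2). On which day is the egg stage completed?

Daily DD above 10.2 °C: 8.9, 5.2, 16.1, 12.7, 15.7, 12.7.
Cumulative: 8.9, 14.1, 30.2, 42.9, 58.6, 71.3.
The total first reaches 54 DD on day 5.

day 5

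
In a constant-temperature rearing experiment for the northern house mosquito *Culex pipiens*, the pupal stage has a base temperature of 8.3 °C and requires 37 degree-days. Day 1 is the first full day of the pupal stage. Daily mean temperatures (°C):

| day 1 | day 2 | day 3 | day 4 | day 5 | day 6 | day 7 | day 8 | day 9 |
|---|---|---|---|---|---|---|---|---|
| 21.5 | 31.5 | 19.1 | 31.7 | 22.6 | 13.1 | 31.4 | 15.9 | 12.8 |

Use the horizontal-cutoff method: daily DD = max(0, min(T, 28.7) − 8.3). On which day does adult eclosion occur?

day 3

Daily DD above 8.3 °C (capped at 20.4): 13.2, 20.4, 10.8, 20.4, 14.3, 4.8, 20.4, 7.6, 4.5.
Cumulative: 13.2, 33.6, 44.4, 64.8, 79.1, 83.9, 104.3, 111.9, 116.4.
The total first reaches 37 DD on day 3.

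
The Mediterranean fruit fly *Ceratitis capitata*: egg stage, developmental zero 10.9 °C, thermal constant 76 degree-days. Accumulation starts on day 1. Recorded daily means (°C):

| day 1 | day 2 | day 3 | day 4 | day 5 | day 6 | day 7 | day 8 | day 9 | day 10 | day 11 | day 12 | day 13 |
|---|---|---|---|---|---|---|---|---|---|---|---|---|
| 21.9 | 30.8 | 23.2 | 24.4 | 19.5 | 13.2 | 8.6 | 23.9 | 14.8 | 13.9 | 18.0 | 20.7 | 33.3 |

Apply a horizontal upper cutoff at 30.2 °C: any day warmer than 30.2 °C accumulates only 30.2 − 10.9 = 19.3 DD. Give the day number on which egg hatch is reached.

day 8

Daily DD above 10.9 °C (capped at 19.3): 11.0, 19.3, 12.3, 13.5, 8.6, 2.3, 0.0, 13.0, 3.9, 3.0, 7.1, 9.8, 19.3.
Cumulative: 11.0, 30.3, 42.6, 56.1, 64.7, 67.0, 67.0, 80.0, 83.9, 86.9, 94.0, 103.8, 123.1.
The total first reaches 76 DD on day 8.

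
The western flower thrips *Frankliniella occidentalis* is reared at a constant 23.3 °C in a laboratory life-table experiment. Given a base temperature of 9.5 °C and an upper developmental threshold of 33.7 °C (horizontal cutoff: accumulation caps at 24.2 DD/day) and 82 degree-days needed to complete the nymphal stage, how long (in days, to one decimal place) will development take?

Daily accumulation = 23.3 − 9.5 = 13.8 DD/day.
Duration = 82 / 13.8 = 5.942 ≈ 5.9 days.

5.9 days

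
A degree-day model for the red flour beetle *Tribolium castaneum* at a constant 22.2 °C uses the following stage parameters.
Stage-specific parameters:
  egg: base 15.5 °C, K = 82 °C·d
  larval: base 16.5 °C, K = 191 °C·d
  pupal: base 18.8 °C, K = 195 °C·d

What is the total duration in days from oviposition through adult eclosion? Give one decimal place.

egg: 82 / (22.2 − 15.5) = 82 / 6.7 = 12.239 d.
larval: 191 / (22.2 − 16.5) = 191 / 5.7 = 33.509 d.
pupal: 195 / (22.2 − 18.8) = 195 / 3.4 = 57.353 d.
Sum = 103.101 ≈ 103.1 days.

103.1 days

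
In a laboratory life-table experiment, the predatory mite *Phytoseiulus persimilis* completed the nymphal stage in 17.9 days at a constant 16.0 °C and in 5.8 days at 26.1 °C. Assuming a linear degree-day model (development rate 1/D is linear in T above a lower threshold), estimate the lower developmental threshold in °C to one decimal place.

Linear rate model ⇒ the product D·(T − T_b) is constant across temperatures.
17.9·(16.0 − T_b) = 5.8·(26.1 − T_b)
T_b = (17.9·16.0 − 5.8·26.1) / (17.9 − 5.8) = 135.02 / 12.1 = 11.159 °C ≈ 11.2 °C.

11.2 °C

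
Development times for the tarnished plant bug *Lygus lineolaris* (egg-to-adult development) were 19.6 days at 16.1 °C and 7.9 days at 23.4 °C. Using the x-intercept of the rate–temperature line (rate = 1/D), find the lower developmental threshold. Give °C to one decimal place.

11.2 °C

Under the model K = D·(T − T_b), so D₁·(T₁ − T_b) = D₂·(T₂ − T_b).
19.6·(16.1 − T_b) = 7.9·(23.4 − T_b)
T_b = (19.6·16.1 − 7.9·23.4) / (19.6 − 7.9) = 130.70 / 11.7 = 11.171 °C ≈ 11.2 °C.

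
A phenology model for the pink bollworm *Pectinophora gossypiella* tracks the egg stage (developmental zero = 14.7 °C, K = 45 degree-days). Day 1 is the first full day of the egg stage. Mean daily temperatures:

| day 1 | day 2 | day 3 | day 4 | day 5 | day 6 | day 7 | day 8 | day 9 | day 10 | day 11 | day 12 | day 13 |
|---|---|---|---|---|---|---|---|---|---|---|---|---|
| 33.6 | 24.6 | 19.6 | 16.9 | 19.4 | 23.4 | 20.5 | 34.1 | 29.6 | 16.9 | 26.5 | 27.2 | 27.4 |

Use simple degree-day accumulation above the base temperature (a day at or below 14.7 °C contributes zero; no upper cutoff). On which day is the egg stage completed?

day 6

Daily DD above 14.7 °C: 18.9, 9.9, 4.9, 2.2, 4.7, 8.7, 5.8, 19.4, 14.9, 2.2, 11.8, 12.5, 12.7.
Cumulative: 18.9, 28.8, 33.7, 35.9, 40.6, 49.3, 55.1, 74.5, 89.4, 91.6, 103.4, 115.9, 128.6.
The total first reaches 45 DD on day 6.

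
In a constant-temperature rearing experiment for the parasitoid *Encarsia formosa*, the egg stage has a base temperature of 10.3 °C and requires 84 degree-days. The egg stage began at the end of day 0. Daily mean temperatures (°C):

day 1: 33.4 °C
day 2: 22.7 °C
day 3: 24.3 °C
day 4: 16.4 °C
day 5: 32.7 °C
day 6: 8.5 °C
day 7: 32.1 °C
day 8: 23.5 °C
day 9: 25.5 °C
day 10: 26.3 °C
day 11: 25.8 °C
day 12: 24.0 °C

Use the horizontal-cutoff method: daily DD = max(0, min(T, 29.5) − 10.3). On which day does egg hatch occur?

Daily DD above 10.3 °C (capped at 19.2): 19.2, 12.4, 14.0, 6.1, 19.2, 0.0, 19.2, 13.2, 15.2, 16.0, 15.5, 13.7.
Cumulative: 19.2, 31.6, 45.6, 51.7, 70.9, 70.9, 90.1, 103.3, 118.5, 134.5, 150.0, 163.7.
The total first reaches 84 DD on day 7.

day 7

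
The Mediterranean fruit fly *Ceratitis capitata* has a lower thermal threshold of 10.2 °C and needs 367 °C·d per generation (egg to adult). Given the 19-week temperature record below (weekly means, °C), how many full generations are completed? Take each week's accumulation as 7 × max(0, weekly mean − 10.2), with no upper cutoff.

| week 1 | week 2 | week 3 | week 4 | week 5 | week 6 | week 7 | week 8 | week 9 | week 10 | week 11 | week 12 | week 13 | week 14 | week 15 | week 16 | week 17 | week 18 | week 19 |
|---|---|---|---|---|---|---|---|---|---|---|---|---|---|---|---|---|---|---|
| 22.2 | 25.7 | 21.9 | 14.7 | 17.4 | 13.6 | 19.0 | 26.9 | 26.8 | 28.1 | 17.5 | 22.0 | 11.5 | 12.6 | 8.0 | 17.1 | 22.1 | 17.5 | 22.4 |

Weekly DD (7 × max(0, T̄ − 10.2)): 84.0, 108.5, 81.9, 31.5, 50.4, 23.8, 61.6, 116.9, 116.2, 125.3, 51.1, 82.6, 9.1, 16.8, 0.0, 48.3, 83.3, 51.1, 85.4.
Season total = 1227.8 DD.
Complete generations = ⌊1227.8 / 367⌋ = 3.

3 generations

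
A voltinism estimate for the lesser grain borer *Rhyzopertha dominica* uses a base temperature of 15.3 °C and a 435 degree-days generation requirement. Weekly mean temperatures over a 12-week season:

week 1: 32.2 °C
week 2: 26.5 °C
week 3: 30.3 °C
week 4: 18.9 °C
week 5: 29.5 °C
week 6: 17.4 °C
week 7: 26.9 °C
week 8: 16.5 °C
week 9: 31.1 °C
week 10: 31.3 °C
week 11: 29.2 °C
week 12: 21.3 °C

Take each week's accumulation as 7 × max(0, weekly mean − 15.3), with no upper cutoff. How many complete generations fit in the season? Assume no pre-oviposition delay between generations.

Weekly DD (7 × max(0, T̄ − 15.3)): 118.3, 78.4, 105.0, 25.2, 99.4, 14.7, 81.2, 8.4, 110.6, 112.0, 97.3, 42.0.
Season total = 892.5 DD.
Complete generations = ⌊892.5 / 435⌋ = 2.

2 generations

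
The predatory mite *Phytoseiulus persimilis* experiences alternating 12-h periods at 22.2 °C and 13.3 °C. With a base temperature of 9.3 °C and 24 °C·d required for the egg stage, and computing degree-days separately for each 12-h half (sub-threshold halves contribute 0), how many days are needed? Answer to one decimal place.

2.8 days

Day half: max(0, 22.2 − 9.3) × 0.5 = 12.9 × 0.5 = 6.45 DD.
Night half: max(0, 13.3 − 9.3) × 0.5 = 4.0 × 0.5 = 2.00 DD.
Per 24 h: 8.45 DD/day.
Duration = 24 / 8.45 = 2.840 ≈ 2.8 days.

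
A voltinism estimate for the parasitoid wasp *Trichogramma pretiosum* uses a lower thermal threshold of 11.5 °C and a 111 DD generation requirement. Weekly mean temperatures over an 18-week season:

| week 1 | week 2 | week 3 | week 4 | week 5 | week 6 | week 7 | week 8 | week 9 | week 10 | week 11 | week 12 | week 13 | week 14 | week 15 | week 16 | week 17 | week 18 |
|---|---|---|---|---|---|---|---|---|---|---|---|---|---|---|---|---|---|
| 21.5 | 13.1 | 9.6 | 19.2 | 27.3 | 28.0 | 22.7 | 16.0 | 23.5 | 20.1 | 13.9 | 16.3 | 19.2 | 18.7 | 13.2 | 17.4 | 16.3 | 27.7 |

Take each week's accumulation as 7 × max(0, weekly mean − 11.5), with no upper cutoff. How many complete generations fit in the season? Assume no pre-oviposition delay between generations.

Weekly DD (7 × max(0, T̄ − 11.5)): 70.0, 11.2, 0.0, 53.9, 110.6, 115.5, 78.4, 31.5, 84.0, 60.2, 16.8, 33.6, 53.9, 50.4, 11.9, 41.3, 33.6, 113.4.
Season total = 970.2 DD.
Complete generations = ⌊970.2 / 111⌋ = 8.

8 generations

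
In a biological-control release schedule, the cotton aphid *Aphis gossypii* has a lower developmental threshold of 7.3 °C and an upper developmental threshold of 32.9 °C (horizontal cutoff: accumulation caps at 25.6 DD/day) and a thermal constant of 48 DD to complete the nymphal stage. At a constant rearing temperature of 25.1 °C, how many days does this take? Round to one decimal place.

2.7 days

Daily accumulation = 25.1 − 7.3 = 17.8 DD/day.
Duration = 48 / 17.8 = 2.697 ≈ 2.7 days.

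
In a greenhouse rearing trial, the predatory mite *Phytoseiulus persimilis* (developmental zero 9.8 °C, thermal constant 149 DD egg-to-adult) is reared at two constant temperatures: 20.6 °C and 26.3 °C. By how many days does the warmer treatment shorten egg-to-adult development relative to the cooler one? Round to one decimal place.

4.8 days

At 20.6 °C: 149 / (20.6 − 9.8) = 149 / 10.8 = 13.796 d.
At 26.3 °C: 149 / (26.3 − 9.8) = 149 / 16.5 = 9.030 d.
Difference = |13.796 − 9.030| = 4.766 ≈ 4.8 days.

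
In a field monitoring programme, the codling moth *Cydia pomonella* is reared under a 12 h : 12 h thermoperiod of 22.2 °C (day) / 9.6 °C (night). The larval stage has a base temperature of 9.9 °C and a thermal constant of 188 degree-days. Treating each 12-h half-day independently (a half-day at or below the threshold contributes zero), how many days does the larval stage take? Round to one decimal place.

30.6 days

Day half: max(0, 22.2 − 9.9) × 0.5 = 12.3 × 0.5 = 6.15 DD.
Night half: max(0, 9.6 − 9.9) × 0.5 = 0.0 × 0.5 = 0.00 DD.
Per 24 h: 6.15 DD/day.
Duration = 188 / 6.15 = 30.569 ≈ 30.6 days.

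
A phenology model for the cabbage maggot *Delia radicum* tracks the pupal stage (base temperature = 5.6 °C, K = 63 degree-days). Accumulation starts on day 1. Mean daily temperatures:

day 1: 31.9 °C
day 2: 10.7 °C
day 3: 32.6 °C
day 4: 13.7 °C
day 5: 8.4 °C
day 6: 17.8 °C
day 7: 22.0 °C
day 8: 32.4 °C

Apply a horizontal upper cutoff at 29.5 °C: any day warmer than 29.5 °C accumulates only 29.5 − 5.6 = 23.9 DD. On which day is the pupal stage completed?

Daily DD above 5.6 °C (capped at 23.9): 23.9, 5.1, 23.9, 8.1, 2.8, 12.2, 16.4, 23.9.
Cumulative: 23.9, 29.0, 52.9, 61.0, 63.8, 76.0, 92.4, 116.3.
The total first reaches 63 DD on day 5.

day 5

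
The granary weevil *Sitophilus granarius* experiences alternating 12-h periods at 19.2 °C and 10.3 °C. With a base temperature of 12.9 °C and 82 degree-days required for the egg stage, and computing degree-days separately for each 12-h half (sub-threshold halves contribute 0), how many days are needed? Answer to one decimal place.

26.0 days

Day half: max(0, 19.2 − 12.9) × 0.5 = 6.3 × 0.5 = 3.15 DD.
Night half: max(0, 10.3 − 12.9) × 0.5 = 0.0 × 0.5 = 0.00 DD.
Per 24 h: 3.15 DD/day.
Duration = 82 / 3.15 = 26.032 ≈ 26.0 days.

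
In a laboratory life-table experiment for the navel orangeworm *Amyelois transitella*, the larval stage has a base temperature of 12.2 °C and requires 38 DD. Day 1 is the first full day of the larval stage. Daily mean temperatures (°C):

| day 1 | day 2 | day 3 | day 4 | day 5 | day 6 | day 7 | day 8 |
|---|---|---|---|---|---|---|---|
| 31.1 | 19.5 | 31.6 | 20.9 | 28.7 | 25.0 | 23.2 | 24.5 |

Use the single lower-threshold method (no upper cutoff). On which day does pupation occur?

day 3

Daily DD above 12.2 °C: 18.9, 7.3, 19.4, 8.7, 16.5, 12.8, 11.0, 12.3.
Cumulative: 18.9, 26.2, 45.6, 54.3, 70.8, 83.6, 94.6, 106.9.
The total first reaches 38 DD on day 3.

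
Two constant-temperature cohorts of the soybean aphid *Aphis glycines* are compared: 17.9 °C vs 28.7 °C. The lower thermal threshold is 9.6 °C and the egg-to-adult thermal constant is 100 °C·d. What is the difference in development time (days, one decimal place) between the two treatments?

At 17.9 °C: 100 / (17.9 − 9.6) = 100 / 8.3 = 12.048 d.
At 28.7 °C: 100 / (28.7 − 9.6) = 100 / 19.1 = 5.236 d.
Difference = |12.048 − 5.236| = 6.813 ≈ 6.8 days.

6.8 days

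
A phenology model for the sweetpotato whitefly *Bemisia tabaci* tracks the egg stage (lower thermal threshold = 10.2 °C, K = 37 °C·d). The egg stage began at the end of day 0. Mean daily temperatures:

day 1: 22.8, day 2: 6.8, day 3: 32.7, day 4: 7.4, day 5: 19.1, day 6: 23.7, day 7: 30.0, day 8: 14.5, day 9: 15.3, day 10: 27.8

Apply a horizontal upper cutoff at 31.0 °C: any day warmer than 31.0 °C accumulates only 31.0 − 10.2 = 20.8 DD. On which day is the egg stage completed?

Daily DD above 10.2 °C (capped at 20.8): 12.6, 0.0, 20.8, 0.0, 8.9, 13.5, 19.8, 4.3, 5.1, 17.6.
Cumulative: 12.6, 12.6, 33.4, 33.4, 42.3, 55.8, 75.6, 79.9, 85.0, 102.6.
The total first reaches 37 DD on day 5.

day 5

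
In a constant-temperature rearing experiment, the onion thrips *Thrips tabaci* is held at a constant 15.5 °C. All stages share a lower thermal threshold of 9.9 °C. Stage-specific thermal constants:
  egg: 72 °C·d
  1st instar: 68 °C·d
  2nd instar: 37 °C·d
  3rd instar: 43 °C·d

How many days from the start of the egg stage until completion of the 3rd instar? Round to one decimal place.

Daily accumulation at 15.5 °C = 15.5 − 9.9 = 5.6 DD/day.
Total K = 72 + 68 + 37 + 43 = 220 DD.
Total duration = 220 / 5.6 = 39.286 ≈ 39.3 days.

39.3 days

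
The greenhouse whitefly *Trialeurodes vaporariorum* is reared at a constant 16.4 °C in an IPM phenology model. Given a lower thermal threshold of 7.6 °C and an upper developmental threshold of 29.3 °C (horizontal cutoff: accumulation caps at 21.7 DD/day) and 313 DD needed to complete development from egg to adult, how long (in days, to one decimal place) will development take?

35.6 days

Daily accumulation = 16.4 − 7.6 = 8.8 DD/day.
Duration = 313 / 8.8 = 35.568 ≈ 35.6 days.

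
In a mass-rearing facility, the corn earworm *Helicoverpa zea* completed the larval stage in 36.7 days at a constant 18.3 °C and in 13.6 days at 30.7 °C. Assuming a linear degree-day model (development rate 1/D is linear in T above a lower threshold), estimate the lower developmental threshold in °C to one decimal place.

Linear rate model ⇒ the product D·(T − T_b) is constant across temperatures.
36.7·(18.3 − T_b) = 13.6·(30.7 − T_b)
T_b = (36.7·18.3 − 13.6·30.7) / (36.7 − 13.6) = 254.09 / 23.1 = 11.000 °C ≈ 11.0 °C.

11.0 °C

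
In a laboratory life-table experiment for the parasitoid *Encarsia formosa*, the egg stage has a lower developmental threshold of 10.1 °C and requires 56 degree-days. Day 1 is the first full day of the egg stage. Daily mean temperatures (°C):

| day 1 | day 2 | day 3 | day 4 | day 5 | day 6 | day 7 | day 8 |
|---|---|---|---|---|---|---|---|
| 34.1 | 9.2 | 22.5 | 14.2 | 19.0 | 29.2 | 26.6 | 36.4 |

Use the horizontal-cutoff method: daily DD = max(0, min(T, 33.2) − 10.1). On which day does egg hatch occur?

day 6

Daily DD above 10.1 °C (capped at 23.1): 23.1, 0.0, 12.4, 4.1, 8.9, 19.1, 16.5, 23.1.
Cumulative: 23.1, 23.1, 35.5, 39.6, 48.5, 67.6, 84.1, 107.2.
The total first reaches 56 DD on day 6.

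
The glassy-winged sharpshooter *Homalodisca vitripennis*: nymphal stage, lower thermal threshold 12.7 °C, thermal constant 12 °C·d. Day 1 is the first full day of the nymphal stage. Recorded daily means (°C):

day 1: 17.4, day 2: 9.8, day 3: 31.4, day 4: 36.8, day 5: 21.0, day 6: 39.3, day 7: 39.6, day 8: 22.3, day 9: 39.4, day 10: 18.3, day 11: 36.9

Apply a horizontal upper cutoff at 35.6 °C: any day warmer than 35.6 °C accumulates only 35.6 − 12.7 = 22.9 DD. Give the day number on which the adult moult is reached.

day 3

Daily DD above 12.7 °C (capped at 22.9): 4.7, 0.0, 18.7, 22.9, 8.3, 22.9, 22.9, 9.6, 22.9, 5.6, 22.9.
Cumulative: 4.7, 4.7, 23.4, 46.3, 54.6, 77.5, 100.4, 110.0, 132.9, 138.5, 161.4.
The total first reaches 12 DD on day 3.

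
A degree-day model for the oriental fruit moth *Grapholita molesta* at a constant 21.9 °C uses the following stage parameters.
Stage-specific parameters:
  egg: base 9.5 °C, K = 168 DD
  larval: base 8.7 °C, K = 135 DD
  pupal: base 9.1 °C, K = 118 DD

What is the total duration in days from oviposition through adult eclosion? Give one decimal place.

33.0 days

egg: 168 / (21.9 − 9.5) = 168 / 12.4 = 13.548 d.
larval: 135 / (21.9 − 8.7) = 135 / 13.2 = 10.227 d.
pupal: 118 / (21.9 − 9.1) = 118 / 12.8 = 9.219 d.
Sum = 32.994 ≈ 33.0 days.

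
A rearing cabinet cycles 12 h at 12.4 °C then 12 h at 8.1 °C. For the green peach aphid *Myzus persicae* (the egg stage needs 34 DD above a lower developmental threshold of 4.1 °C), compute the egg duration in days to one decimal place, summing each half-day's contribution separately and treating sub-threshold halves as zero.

Day half: max(0, 12.4 − 4.1) × 0.5 = 8.3 × 0.5 = 4.15 DD.
Night half: max(0, 8.1 − 4.1) × 0.5 = 4.0 × 0.5 = 2.00 DD.
Per 24 h: 6.15 DD/day.
Duration = 34 / 6.15 = 5.528 ≈ 5.5 days.

5.5 days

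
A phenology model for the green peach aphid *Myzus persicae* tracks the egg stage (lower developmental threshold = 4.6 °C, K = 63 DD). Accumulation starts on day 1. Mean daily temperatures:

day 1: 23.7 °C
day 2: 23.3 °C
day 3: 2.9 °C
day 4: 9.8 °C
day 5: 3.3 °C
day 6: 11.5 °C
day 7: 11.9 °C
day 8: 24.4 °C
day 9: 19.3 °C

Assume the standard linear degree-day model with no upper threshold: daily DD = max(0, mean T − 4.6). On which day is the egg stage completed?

day 8

Daily DD above 4.6 °C: 19.1, 18.7, 0.0, 5.2, 0.0, 6.9, 7.3, 19.8, 14.7.
Cumulative: 19.1, 37.8, 37.8, 43.0, 43.0, 49.9, 57.2, 77.0, 91.7.
The total first reaches 63 DD on day 8.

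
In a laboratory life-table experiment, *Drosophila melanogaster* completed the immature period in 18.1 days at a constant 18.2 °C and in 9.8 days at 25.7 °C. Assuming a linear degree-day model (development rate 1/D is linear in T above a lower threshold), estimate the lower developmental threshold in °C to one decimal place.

9.3 °C

Equal thermal constants: D₁(T₁ − T_b) = D₂(T₂ − T_b).
18.1·(18.2 − T_b) = 9.8·(25.7 − T_b)
T_b = (18.1·18.2 − 9.8·25.7) / (18.1 − 9.8) = 77.56 / 8.3 = 9.345 °C ≈ 9.3 °C.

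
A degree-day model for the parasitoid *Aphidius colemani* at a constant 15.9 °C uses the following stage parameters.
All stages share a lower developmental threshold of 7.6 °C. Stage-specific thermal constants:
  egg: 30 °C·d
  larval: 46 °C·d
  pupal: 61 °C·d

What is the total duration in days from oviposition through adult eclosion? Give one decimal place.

Daily accumulation at 15.9 °C = 15.9 − 7.6 = 8.3 DD/day.
Total K = 30 + 46 + 61 = 137 DD.
Total duration = 137 / 8.3 = 16.506 ≈ 16.5 days.

16.5 days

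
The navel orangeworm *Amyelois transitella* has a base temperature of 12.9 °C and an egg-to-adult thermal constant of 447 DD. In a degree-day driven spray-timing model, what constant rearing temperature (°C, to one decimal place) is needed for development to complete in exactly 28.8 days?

28.4 °C

Required daily accumulation = 447 / 28.8 = 15.521 DD/day.
T = T_base + 15.521 = 12.9 + 15.521 = 28.421 ≈ 28.4 °C.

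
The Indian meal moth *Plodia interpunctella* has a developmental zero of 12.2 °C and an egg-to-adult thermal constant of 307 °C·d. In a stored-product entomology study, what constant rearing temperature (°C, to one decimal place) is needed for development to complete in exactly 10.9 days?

Required daily accumulation = 307 / 10.9 = 28.165 DD/day.
T = T_base + 28.165 = 12.2 + 28.165 = 40.365 ≈ 40.4 °C.

40.4 °C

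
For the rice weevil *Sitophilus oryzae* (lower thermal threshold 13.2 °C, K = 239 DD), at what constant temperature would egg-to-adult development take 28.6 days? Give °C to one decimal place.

Required daily accumulation = 239 / 28.6 = 8.357 DD/day.
T = T_base + 8.357 = 13.2 + 8.357 = 21.557 ≈ 21.6 °C.

21.6 °C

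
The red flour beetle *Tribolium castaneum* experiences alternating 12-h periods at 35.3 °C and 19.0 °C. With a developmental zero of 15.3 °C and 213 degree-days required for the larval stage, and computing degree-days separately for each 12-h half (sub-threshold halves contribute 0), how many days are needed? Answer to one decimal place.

Day half: max(0, 35.3 − 15.3) × 0.5 = 20.0 × 0.5 = 10.00 DD.
Night half: max(0, 19.0 − 15.3) × 0.5 = 3.7 × 0.5 = 1.85 DD.
Per 24 h: 11.85 DD/day.
Duration = 213 / 11.85 = 17.975 ≈ 18.0 days.

18.0 days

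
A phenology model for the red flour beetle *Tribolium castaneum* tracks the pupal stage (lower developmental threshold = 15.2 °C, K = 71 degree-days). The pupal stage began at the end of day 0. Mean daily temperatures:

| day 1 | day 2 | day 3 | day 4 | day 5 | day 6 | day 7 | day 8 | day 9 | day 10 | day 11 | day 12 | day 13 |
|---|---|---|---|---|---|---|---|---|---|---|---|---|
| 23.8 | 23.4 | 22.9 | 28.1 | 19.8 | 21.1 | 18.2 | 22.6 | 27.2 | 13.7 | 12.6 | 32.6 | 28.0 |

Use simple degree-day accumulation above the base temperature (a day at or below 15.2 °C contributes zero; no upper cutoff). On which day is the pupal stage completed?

day 12

Daily DD above 15.2 °C: 8.6, 8.2, 7.7, 12.9, 4.6, 5.9, 3.0, 7.4, 12.0, 0.0, 0.0, 17.4, 12.8.
Cumulative: 8.6, 16.8, 24.5, 37.4, 42.0, 47.9, 50.9, 58.3, 70.3, 70.3, 70.3, 87.7, 100.5.
The total first reaches 71 DD on day 12.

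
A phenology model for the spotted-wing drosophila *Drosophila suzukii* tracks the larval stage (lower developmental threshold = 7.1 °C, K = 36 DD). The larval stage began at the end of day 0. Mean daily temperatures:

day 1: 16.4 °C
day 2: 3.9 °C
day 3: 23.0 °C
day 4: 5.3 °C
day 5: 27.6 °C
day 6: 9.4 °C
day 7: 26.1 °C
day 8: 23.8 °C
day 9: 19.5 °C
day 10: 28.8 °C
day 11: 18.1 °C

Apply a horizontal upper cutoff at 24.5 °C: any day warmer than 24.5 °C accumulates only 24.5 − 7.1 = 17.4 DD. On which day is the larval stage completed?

day 5

Daily DD above 7.1 °C (capped at 17.4): 9.3, 0.0, 15.9, 0.0, 17.4, 2.3, 17.4, 16.7, 12.4, 17.4, 11.0.
Cumulative: 9.3, 9.3, 25.2, 25.2, 42.6, 44.9, 62.3, 79.0, 91.4, 108.8, 119.8.
The total first reaches 36 DD on day 5.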